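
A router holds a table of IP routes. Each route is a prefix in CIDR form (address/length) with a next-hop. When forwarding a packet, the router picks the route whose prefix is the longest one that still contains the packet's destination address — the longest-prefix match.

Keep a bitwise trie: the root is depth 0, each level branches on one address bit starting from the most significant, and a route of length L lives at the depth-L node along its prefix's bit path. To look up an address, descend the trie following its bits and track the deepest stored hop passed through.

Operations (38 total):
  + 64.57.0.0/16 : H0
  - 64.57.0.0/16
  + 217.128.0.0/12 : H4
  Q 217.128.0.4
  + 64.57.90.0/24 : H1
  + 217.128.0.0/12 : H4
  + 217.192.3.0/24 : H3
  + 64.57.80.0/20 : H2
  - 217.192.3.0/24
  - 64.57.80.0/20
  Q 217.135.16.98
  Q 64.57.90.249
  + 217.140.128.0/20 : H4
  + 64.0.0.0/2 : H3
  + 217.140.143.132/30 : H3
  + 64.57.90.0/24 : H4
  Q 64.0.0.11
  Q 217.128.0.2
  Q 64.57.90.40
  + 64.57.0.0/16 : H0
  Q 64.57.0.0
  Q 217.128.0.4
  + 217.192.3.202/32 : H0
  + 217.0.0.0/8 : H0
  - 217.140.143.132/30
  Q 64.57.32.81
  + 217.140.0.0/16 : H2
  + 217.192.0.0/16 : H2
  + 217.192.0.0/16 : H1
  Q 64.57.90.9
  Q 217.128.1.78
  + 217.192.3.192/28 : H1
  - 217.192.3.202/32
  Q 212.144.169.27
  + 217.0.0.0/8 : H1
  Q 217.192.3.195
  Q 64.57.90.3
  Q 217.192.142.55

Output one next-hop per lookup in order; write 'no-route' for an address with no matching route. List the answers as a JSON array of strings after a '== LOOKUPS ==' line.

Apply in order:
  add 64.57.0.0/16 -> H0 at depth 16
  - 64.57.0.0/16 clear@16
  add 217.128.0.0/12 -> H4 at depth 12
  Q 217.128.0.4: descend 110110011000 ; hops seen [H4] ; pick H4
  add 64.57.90.0/24 -> H1 at depth 24
  add 217.128.0.0/12 -> H4 at depth 12
  add 217.192.3.0/24 -> H3 at depth 24
  add 64.57.80.0/20 -> H2 at depth 20
  - 217.192.3.0/24 clear@24
  - 64.57.80.0/20 clear@20
  Q 217.135.16.98: descend 110110011000 ; hops seen [H4] ; pick H4
  Q 64.57.90.249: descend 010000000011100101011010 ; hops seen [H1] ; pick H1
  add 217.140.128.0/20 -> H4 at depth 20
  add 64.0.0.0/2 -> H3 at depth 2
  add 217.140.143.132/30 -> H3 at depth 30
  add 64.57.90.0/24 -> H4 at depth 24
  Q 64.0.0.11: descend 0100000000 ; hops seen [H3] ; pick H3
  Q 217.128.0.2: descend 110110011000 ; hops seen [H4] ; pick H4
  Q 64.57.90.40: descend 010000000011100101011010 ; hops seen [H3,H4] ; pick H4
  add 64.57.0.0/16 -> H0 at depth 16
  Q 64.57.0.0: descend 01000000001110010 ; hops seen [H3,H0] ; pick H0
  Q 217.128.0.4: descend 110110011000 ; hops seen [H4] ; pick H4
  add 217.192.3.202/32 -> H0 at depth 32
  add 217.0.0.0/8 -> H0 at depth 8
  - 217.140.143.132/30 clear@30
  Q 64.57.32.81: descend 01000000001110010 ; hops seen [H3,H0] ; pick H0
  add 217.140.0.0/16 -> H2 at depth 16
  add 217.192.0.0/16 -> H2 at depth 16
  add 217.192.0.0/16 -> H1 at depth 16
  Q 64.57.90.9: descend 010000000011100101011010 ; hops seen [H3,H0,H4] ; pick H4
  Q 217.128.1.78: descend 110110011000 ; hops seen [H0,H4] ; pick H4
  add 217.192.3.192/28 -> H1 at depth 28
  - 217.192.3.202/32 clear@32
  Q 212.144.169.27: descend 1101 ; hops seen [∅] ; pick no-route
  add 217.0.0.0/8 -> H1 at depth 8
  Q 217.192.3.195: descend 1101100111000000000000111100 ; hops seen [H1,H1,H1] ; pick H1
  Q 64.57.90.3: descend 010000000011100101011010 ; hops seen [H3,H0,H4] ; pick H4
  Q 217.192.142.55: descend 1101100111000000 ; hops seen [H1,H1] ; pick H1

== LOOKUPS ==
["H4","H4","H1","H3","H4","H4","H0","H4","H0","H4","H4","no-route","H1","H4","H1"]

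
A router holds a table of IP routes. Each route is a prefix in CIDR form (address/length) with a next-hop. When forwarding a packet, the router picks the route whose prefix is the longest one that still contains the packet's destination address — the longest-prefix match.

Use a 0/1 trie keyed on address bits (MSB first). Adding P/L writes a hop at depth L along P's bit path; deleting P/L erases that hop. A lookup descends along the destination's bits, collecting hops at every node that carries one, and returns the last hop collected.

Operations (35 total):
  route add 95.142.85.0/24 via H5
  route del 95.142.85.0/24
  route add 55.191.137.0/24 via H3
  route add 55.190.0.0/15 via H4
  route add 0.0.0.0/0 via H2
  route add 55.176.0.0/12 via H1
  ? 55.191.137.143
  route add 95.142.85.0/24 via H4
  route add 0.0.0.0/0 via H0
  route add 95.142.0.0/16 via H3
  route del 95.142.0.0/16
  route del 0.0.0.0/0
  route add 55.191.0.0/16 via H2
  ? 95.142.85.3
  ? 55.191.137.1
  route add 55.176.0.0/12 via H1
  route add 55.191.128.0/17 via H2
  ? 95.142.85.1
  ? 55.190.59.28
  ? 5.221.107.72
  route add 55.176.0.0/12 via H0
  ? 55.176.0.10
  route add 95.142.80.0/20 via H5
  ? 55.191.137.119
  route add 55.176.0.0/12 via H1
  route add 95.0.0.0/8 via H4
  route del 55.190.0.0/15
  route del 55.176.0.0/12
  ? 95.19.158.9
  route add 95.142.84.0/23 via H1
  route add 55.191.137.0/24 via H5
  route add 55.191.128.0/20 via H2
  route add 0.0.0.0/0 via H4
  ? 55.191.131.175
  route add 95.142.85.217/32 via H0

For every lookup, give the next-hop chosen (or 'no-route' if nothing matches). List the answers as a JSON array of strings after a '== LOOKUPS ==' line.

Apply in order:
  add 95.142.85.0/24 -> H5 at depth 24
  del 95.142.85.0/24 (clear depth 24)
  add 55.191.137.0/24 -> H3 at depth 24
  add 55.190.0.0/15 -> H4 at depth 15
  add 0.0.0.0/0 -> H2 at depth 0
  add 55.176.0.0/12 -> H1 at depth 12
  ? 55.191.137.143  path d0:H2→d1:-→d2:-→d3:-→d4:-→d5:-→d6:-→d7:-→d8:-→d9:-→d10:-→d11:-→d12:H1→d13:-→d14:-→d15:H4→d16:-→d17:-→d18:-→d19:-→d20:-→d21:-→d22:-→d23:-→d24:H3  best=H3
  add 95.142.85.0/24 -> H4 at depth 24
  add 0.0.0.0/0 -> H0 at depth 0
  add 95.142.0.0/16 -> H3 at depth 16
  del 95.142.0.0/16 (clear depth 16)
  del 0.0.0.0/0 (clear depth 0)
  add 55.191.0.0/16 -> H2 at depth 16
  ? 95.142.85.3  path d0:-→d1:-→d2:-→d3:-→d4:-→d5:-→d6:-→d7:-→d8:-→d9:-→d10:-→d11:-→d12:-→d13:-→d14:-→d15:-→d16:-→d17:-→d18:-→d19:-→d20:-→d21:-→d22:-→d23:-→d24:H4  best=H4
  ? 55.191.137.1  path d0:-→d1:-→d2:-→d3:-→d4:-→d5:-→d6:-→d7:-→d8:-→d9:-→d10:-→d11:-→d12:H1→d13:-→d14:-→d15:H4→d16:H2→d17:-→d18:-→d19:-→d20:-→d21:-→d22:-→d23:-→d24:H3  best=H3
  add 55.176.0.0/12 -> H1 at depth 12
  add 55.191.128.0/17 -> H2 at depth 17
  ? 95.142.85.1  path d0:-→d1:-→d2:-→d3:-→d4:-→d5:-→d6:-→d7:-→d8:-→d9:-→d10:-→d11:-→d12:-→d13:-→d14:-→d15:-→d16:-→d17:-→d18:-→d19:-→d20:-→d21:-→d22:-→d23:-→d24:H4  best=H4
  ? 55.190.59.28  path d0:-→d1:-→d2:-→d3:-→d4:-→d5:-→d6:-→d7:-→d8:-→d9:-→d10:-→d11:-→d12:H1→d13:-→d14:-→d15:H4  best=H4
  ? 5.221.107.72  path d0:-→d1:-→d2:-  best=no-route
  add 55.176.0.0/12 -> H0 at depth 12
  ? 55.176.0.10  path d0:-→d1:-→d2:-→d3:-→d4:-→d5:-→d6:-→d7:-→d8:-→d9:-→d10:-→d11:-→d12:H0  best=H0
  add 95.142.80.0/20 -> H5 at depth 20
  ? 55.191.137.119  path d0:-→d1:-→d2:-→d3:-→d4:-→d5:-→d6:-→d7:-→d8:-→d9:-→d10:-→d11:-→d12:H0→d13:-→d14:-→d15:H4→d16:H2→d17:H2→d18:-→d19:-→d20:-→d21:-→d22:-→d23:-→d24:H3  best=H3
  add 55.176.0.0/12 -> H1 at depth 12
  add 95.0.0.0/8 -> H4 at depth 8
  del 55.190.0.0/15 (clear depth 15)
  del 55.176.0.0/12 (clear depth 12)
  ? 95.19.158.9  path d0:-→d1:-→d2:-→d3:-→d4:-→d5:-→d6:-→d7:-→d8:H4  best=H4
  add 95.142.84.0/23 -> H1 at depth 23
  add 55.191.137.0/24 -> H5 at depth 24
  add 55.191.128.0/20 -> H2 at depth 20
  add 0.0.0.0/0 -> H4 at depth 0
  ? 55.191.131.175  path d0:H4→d1:-→d2:-→d3:-→d4:-→d5:-→d6:-→d7:-→d8:-→d9:-→d10:-→d11:-→d12:-→d13:-→d14:-→d15:-→d16:H2→d17:H2→d18:-→d19:-→d20:H2  best=H2
  add 95.142.85.217/32 -> H0 at depth 32

== LOOKUPS ==
["H3","H4","H3","H4","H4","no-route","H0","H3","H4","H2"]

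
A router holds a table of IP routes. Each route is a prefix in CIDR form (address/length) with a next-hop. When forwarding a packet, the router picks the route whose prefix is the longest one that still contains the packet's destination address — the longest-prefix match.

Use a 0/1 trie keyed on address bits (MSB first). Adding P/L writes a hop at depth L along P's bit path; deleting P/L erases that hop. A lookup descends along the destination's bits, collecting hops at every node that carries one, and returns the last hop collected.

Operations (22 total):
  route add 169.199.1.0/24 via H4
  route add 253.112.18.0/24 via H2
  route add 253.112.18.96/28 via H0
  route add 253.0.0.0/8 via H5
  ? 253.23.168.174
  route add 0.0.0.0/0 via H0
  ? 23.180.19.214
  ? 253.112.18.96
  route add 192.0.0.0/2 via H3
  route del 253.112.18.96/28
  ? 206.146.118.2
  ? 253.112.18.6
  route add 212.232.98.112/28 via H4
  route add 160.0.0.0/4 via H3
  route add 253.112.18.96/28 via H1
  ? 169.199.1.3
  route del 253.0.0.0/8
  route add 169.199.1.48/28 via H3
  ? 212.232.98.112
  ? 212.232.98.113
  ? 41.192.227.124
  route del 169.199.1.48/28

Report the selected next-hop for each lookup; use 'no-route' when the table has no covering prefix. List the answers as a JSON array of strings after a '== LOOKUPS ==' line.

Process each operation:
  + 169.199.1.0/24 (H4) depth=24
  + 253.112.18.0/24 (H2) depth=24
  + 253.112.18.96/28 (H0) depth=28
  + 253.0.0.0/8 (H5) depth=8
  Q 253.23.168.174: descend 111111010 ; hops seen [H5] ; pick H5
  + 0.0.0.0/0 (H0) depth=0
  Q 23.180.19.214: descend ε ; hops seen [H0] ; pick H0
  Q 253.112.18.96: descend 1111110101110000000100100110 ; hops seen [H0,H5,H2,H0] ; pick H0
  + 192.0.0.0/2 (H3) depth=2
  del 253.112.18.96/28 (clear depth 28)
  Q 206.146.118.2: descend 11 ; hops seen [H0,H3] ; pick H3
  Q 253.112.18.6: descend 1111110101110000000100100 ; hops seen [H0,H3,H5,H2] ; pick H2
  + 212.232.98.112/28 (H4) depth=28
  + 160.0.0.0/4 (H3) depth=4
  + 253.112.18.96/28 (H1) depth=28
  Q 169.199.1.3: descend 101010011100011100000001 ; hops seen [H0,H3,H4] ; pick H4
  del 253.0.0.0/8 (clear depth 8)
  + 169.199.1.48/28 (H3) depth=28
  Q 212.232.98.112: descend 1101010011101000011000100111 ; hops seen [H0,H3,H4] ; pick H4
  Q 212.232.98.113: descend 1101010011101000011000100111 ; hops seen [H0,H3,H4] ; pick H4
  Q 41.192.227.124: descend ε ; hops seen [H0] ; pick H0
  del 169.199.1.48/28 (clear depth 28)

== LOOKUPS ==
["H5","H0","H0","H3","H2","H4","H4","H4","H0"]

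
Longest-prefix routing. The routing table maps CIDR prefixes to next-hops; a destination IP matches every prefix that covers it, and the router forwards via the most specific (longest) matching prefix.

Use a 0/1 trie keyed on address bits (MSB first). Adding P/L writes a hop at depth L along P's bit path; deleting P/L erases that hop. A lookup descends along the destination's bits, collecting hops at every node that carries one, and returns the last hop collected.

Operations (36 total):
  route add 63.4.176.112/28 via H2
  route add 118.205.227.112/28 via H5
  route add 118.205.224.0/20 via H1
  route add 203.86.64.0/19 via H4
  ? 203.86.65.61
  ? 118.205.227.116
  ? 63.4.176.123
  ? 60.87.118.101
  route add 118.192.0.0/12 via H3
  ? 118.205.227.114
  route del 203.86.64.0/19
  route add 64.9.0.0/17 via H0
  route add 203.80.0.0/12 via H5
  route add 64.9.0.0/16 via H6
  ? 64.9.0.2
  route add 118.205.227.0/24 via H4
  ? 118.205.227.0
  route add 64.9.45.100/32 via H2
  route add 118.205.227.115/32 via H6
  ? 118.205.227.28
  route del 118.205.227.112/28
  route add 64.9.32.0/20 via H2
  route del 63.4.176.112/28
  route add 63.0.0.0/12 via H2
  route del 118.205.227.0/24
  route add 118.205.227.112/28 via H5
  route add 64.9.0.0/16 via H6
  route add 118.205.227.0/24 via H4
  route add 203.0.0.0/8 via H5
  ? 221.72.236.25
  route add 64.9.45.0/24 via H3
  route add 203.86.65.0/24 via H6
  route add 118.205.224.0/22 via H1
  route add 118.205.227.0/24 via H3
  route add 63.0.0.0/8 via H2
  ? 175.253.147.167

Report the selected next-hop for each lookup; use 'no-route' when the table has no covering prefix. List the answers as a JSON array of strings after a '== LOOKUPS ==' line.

Process each operation:
  add 63.4.176.112/28 -> H2 at depth 28
  add 118.205.227.112/28 -> H5 at depth 28
  add 118.205.224.0/20 -> H1 at depth 20
  add 203.86.64.0/19 -> H4 at depth 19
  Q 203.86.65.61: descend 1100101101010110010 ; hops seen [H4] ; pick H4
  Q 118.205.227.116: descend 0111011011001101111000110111 ; hops seen [H1,H5] ; pick H5
  Q 63.4.176.123: descend 0011111100000100101100000111 ; hops seen [H2] ; pick H2
  Q 60.87.118.101: descend 001111 ; hops seen [∅] ; pick no-route
  add 118.192.0.0/12 -> H3 at depth 12
  Q 118.205.227.114: descend 0111011011001101111000110111 ; hops seen [H3,H1,H5] ; pick H5
  del 203.86.64.0/19 (clear depth 19)
  add 64.9.0.0/17 -> H0 at depth 17
  add 203.80.0.0/12 -> H5 at depth 12
  add 64.9.0.0/16 -> H6 at depth 16
  Q 64.9.0.2: descend 01000000000010010 ; hops seen [H6,H0] ; pick H0
  add 118.205.227.0/24 -> H4 at depth 24
  Q 118.205.227.0: descend 0111011011001101111000110 ; hops seen [H3,H1,H4] ; pick H4
  add 64.9.45.100/32 -> H2 at depth 32
  add 118.205.227.115/32 -> H6 at depth 32
  Q 118.205.227.28: descend 0111011011001101111000110 ; hops seen [H3,H1,H4] ; pick H4
  del 118.205.227.112/28 (clear depth 28)
  add 64.9.32.0/20 -> H2 at depth 20
  del 63.4.176.112/28 (clear depth 28)
  add 63.0.0.0/12 -> H2 at depth 12
  del 118.205.227.0/24 (clear depth 24)
  add 118.205.227.112/28 -> H5 at depth 28
  add 64.9.0.0/16 -> H6 at depth 16
  add 118.205.227.0/24 -> H4 at depth 24
  add 203.0.0.0/8 -> H5 at depth 8
  Q 221.72.236.25: descend 110 ; hops seen [∅] ; pick no-route
  add 64.9.45.0/24 -> H3 at depth 24
  add 203.86.65.0/24 -> H6 at depth 24
  add 118.205.224.0/22 -> H1 at depth 22
  add 118.205.227.0/24 -> H3 at depth 24
  add 63.0.0.0/8 -> H2 at depth 8
  Q 175.253.147.167: descend 1 ; hops seen [∅] ; pick no-route

== LOOKUPS ==
["H4","H5","H2","no-route","H5","H0","H4","H4","no-route","no-route"]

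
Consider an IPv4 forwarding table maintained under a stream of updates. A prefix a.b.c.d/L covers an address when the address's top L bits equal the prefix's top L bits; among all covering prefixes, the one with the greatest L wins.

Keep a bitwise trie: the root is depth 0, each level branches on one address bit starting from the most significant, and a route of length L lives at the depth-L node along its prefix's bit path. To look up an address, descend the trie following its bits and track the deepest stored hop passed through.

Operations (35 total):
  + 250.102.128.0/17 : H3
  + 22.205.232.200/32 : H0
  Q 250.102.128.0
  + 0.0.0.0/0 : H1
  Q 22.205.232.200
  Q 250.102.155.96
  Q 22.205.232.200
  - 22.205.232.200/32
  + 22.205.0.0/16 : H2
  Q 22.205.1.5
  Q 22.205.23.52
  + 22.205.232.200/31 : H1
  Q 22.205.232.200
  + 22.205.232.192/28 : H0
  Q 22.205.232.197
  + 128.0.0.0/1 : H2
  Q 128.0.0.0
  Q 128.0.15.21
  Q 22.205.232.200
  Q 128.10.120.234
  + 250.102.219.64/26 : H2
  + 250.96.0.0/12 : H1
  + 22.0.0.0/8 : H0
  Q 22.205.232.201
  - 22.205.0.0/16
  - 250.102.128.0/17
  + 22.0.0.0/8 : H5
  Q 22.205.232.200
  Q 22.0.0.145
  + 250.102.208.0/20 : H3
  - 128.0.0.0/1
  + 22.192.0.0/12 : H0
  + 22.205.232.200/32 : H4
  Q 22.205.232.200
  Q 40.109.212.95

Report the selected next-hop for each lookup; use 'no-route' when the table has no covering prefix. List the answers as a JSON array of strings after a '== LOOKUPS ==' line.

Apply in order:
  + 250.102.128.0/17 (H3) depth=17
  + 22.205.232.200/32 (H0) depth=32
  lookup 250.102.128.0: bits 11111010011001101 walk d0:-→d1:-→d2:-→d3:-→d4:-→d5:-→d6:-→d7:-→d8:-→d9:-→d10:-→d11:-→d12:-→d13:-→d14:-→d15:-→d16:-→d17:H3 -> H3
  + 0.0.0.0/0 (H1) depth=0
  lookup 22.205.232.200: bits 00010110110011011110100011001000 walk d0:H1→d1:-→d2:-→d3:-→d4:-→d5:-→d6:-→d7:-→d8:-→d9:-→d10:-→d11:-→d12:-→d13:-→d14:-→d15:-→d16:-→d17:-→d18:-→d19:-→d20:-→d21:-→d22:-→d23:-→d24:-→d25:-→d26:-→d27:-→d28:-→d29:-→d30:-→d31:-→d32:H0 -> H0
  lookup 250.102.155.96: bits 11111010011001101 walk d0:H1→d1:-→d2:-→d3:-→d4:-→d5:-→d6:-→d7:-→d8:-→d9:-→d10:-→d11:-→d12:-→d13:-→d14:-→d15:-→d16:-→d17:H3 -> H3
  lookup 22.205.232.200: bits 00010110110011011110100011001000 walk d0:H1→d1:-→d2:-→d3:-→d4:-→d5:-→d6:-→d7:-→d8:-→d9:-→d10:-→d11:-→d12:-→d13:-→d14:-→d15:-→d16:-→d17:-→d18:-→d19:-→d20:-→d21:-→d22:-→d23:-→d24:-→d25:-→d26:-→d27:-→d28:-→d29:-→d30:-→d31:-→d32:H0 -> H0
  - 22.205.232.200/32 clear@32
  + 22.205.0.0/16 (H2) depth=16
  lookup 22.205.1.5: bits 0001011011001101 walk d0:H1→d1:-→d2:-→d3:-→d4:-→d5:-→d6:-→d7:-→d8:-→d9:-→d10:-→d11:-→d12:-→d13:-→d14:-→d15:-→d16:H2 -> H2
  lookup 22.205.23.52: bits 0001011011001101 walk d0:H1→d1:-→d2:-→d3:-→d4:-→d5:-→d6:-→d7:-→d8:-→d9:-→d10:-→d11:-→d12:-→d13:-→d14:-→d15:-→d16:H2 -> H2
  + 22.205.232.200/31 (H1) depth=31
  lookup 22.205.232.200: bits 00010110110011011110100011001000 walk d0:H1→d1:-→d2:-→d3:-→d4:-→d5:-→d6:-→d7:-→d8:-→d9:-→d10:-→d11:-→d12:-→d13:-→d14:-→d15:-→d16:H2→d17:-→d18:-→d19:-→d20:-→d21:-→d22:-→d23:-→d24:-→d25:-→d26:-→d27:-→d28:-→d29:-→d30:-→d31:H1→d32:- -> H1
  + 22.205.232.192/28 (H0) depth=28
  lookup 22.205.232.197: bits 0001011011001101111010001100 walk d0:H1→d1:-→d2:-→d3:-→d4:-→d5:-→d6:-→d7:-→d8:-→d9:-→d10:-→d11:-→d12:-→d13:-→d14:-→d15:-→d16:H2→d17:-→d18:-→d19:-→d20:-→d21:-→d22:-→d23:-→d24:-→d25:-→d26:-→d27:-→d28:H0 -> H0
  + 128.0.0.0/1 (H2) depth=1
  lookup 128.0.0.0: bits 1 walk d0:H1→d1:H2 -> H2
  lookup 128.0.15.21: bits 1 walk d0:H1→d1:H2 -> H2
  lookup 22.205.232.200: bits 00010110110011011110100011001000 walk d0:H1→d1:-→d2:-→d3:-→d4:-→d5:-→d6:-→d7:-→d8:-→d9:-→d10:-→d11:-→d12:-→d13:-→d14:-→d15:-→d16:H2→d17:-→d18:-→d19:-→d20:-→d21:-→d22:-→d23:-→d24:-→d25:-→d26:-→d27:-→d28:H0→d29:-→d30:-→d31:H1→d32:- -> H1
  lookup 128.10.120.234: bits 1 walk d0:H1→d1:H2 -> H2
  + 250.102.219.64/26 (H2) depth=26
  + 250.96.0.0/12 (H1) depth=12
  + 22.0.0.0/8 (H0) depth=8
  lookup 22.205.232.201: bits 0001011011001101111010001100100 walk d0:H1→d1:-→d2:-→d3:-→d4:-→d5:-→d6:-→d7:-→d8:H0→d9:-→d10:-→d11:-→d12:-→d13:-→d14:-→d15:-→d16:H2→d17:-→d18:-→d19:-→d20:-→d21:-→d22:-→d23:-→d24:-→d25:-→d26:-→d27:-→d28:H0→d29:-→d30:-→d31:H1 -> H1
  - 22.205.0.0/16 clear@16
  - 250.102.128.0/17 clear@17
  + 22.0.0.0/8 (H5) depth=8
  lookup 22.205.232.200: bits 00010110110011011110100011001000 walk d0:H1→d1:-→d2:-→d3:-→d4:-→d5:-→d6:-→d7:-→d8:H5→d9:-→d10:-→d11:-→d12:-→d13:-→d14:-→d15:-→d16:-→d17:-→d18:-→d19:-→d20:-→d21:-→d22:-→d23:-→d24:-→d25:-→d26:-→d27:-→d28:H0→d29:-→d30:-→d31:H1→d32:- -> H1
  lookup 22.0.0.145: bits 00010110 walk d0:H1→d1:-→d2:-→d3:-→d4:-→d5:-→d6:-→d7:-→d8:H5 -> H5
  + 250.102.208.0/20 (H3) depth=20
  - 128.0.0.0/1 clear@1
  + 22.192.0.0/12 (H0) depth=12
  + 22.205.232.200/32 (H4) depth=32
  lookup 22.205.232.200: bits 00010110110011011110100011001000 walk d0:H1→d1:-→d2:-→d3:-→d4:-→d5:-→d6:-→d7:-→d8:H5→d9:-→d10:-→d11:-→d12:H0→d13:-→d14:-→d15:-→d16:-→d17:-→d18:-→d19:-→d20:-→d21:-→d22:-→d23:-→d24:-→d25:-→d26:-→d27:-→d28:H0→d29:-→d30:-→d31:H1→d32:H4 -> H4
  lookup 40.109.212.95: bits 00 walk d0:H1→d1:-→d2:- -> H1

== LOOKUPS ==
["H3","H0","H3","H0","H2","H2","H1","H0","H2","H2","H1","H2","H1","H1","H5","H4","H1"]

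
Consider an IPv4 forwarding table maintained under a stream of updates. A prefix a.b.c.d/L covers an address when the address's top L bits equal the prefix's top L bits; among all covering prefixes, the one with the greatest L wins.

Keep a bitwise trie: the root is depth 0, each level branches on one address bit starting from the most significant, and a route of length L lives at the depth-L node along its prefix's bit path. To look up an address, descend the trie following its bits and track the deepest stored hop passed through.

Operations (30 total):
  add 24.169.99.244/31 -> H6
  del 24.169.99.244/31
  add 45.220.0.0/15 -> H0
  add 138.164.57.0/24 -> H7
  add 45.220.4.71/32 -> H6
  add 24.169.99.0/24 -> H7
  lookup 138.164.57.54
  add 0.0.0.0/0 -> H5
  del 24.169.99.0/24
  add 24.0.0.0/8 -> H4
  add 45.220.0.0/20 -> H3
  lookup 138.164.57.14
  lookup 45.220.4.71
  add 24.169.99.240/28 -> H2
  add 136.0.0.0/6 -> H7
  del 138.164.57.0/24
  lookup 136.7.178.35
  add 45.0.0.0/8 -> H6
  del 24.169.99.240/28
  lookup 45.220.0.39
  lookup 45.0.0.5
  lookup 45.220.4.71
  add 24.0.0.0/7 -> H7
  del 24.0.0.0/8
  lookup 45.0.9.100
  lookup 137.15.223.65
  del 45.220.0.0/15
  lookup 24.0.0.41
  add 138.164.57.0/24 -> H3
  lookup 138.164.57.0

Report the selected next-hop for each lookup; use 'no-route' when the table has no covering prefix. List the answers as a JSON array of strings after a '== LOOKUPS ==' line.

Trace:
  add 24.169.99.244/31 -> H6 at depth 31
  - 24.169.99.244/31 clear@31
  add 45.220.0.0/15 -> H0 at depth 15
  add 138.164.57.0/24 -> H7 at depth 24
  add 45.220.4.71/32 -> H6 at depth 32
  add 24.169.99.0/24 -> H7 at depth 24
  Q 138.164.57.54: descend 100010101010010000111001 ; hops seen [H7] ; pick H7
  add 0.0.0.0/0 -> H5 at depth 0
  - 24.169.99.0/24 clear@24
  add 24.0.0.0/8 -> H4 at depth 8
  add 45.220.0.0/20 -> H3 at depth 20
  Q 138.164.57.14: descend 100010101010010000111001 ; hops seen [H5,H7] ; pick H7
  Q 45.220.4.71: descend 00101101110111000000010001000111 ; hops seen [H5,H0,H3,H6] ; pick H6
  add 24.169.99.240/28 -> H2 at depth 28
  add 136.0.0.0/6 -> H7 at depth 6
  - 138.164.57.0/24 clear@24
  Q 136.7.178.35: descend 100010 ; hops seen [H5,H7] ; pick H7
  add 45.0.0.0/8 -> H6 at depth 8
  - 24.169.99.240/28 clear@28
  Q 45.220.0.39: descend 001011011101110000000 ; hops seen [H5,H6,H0,H3] ; pick H3
  Q 45.0.0.5: descend 00101101 ; hops seen [H5,H6] ; pick H6
  Q 45.220.4.71: descend 00101101110111000000010001000111 ; hops seen [H5,H6,H0,H3,H6] ; pick H6
  add 24.0.0.0/7 -> H7 at depth 7
  - 24.0.0.0/8 clear@8
  Q 45.0.9.100: descend 00101101 ; hops seen [H5,H6] ; pick H6
  Q 137.15.223.65: descend 100010 ; hops seen [H5,H7] ; pick H7
  - 45.220.0.0/15 clear@15
  Q 24.0.0.41: descend 00011000 ; hops seen [H5,H7] ; pick H7
  add 138.164.57.0/24 -> H3 at depth 24
  Q 138.164.57.0: descend 100010101010010000111001 ; hops seen [H5,H7,H3] ; pick H3

== LOOKUPS ==
["H7","H7","H6","H7","H3","H6","H6","H6","H7","H7","H3"]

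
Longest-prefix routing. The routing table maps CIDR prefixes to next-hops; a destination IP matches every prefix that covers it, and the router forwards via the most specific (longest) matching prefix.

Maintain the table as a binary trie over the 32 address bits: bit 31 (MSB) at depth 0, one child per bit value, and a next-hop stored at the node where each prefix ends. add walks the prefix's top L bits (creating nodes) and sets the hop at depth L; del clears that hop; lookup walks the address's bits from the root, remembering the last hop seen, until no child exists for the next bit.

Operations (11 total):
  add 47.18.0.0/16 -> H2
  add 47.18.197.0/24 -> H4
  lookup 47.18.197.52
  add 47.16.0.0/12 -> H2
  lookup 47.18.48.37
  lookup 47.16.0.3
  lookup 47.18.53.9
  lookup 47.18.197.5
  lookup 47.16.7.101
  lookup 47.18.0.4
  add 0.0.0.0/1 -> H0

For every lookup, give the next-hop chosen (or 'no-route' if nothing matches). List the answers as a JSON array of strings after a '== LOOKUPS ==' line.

Apply in order:
  + 47.18.0.0/16 (H2) depth=16
  + 47.18.197.0/24 (H4) depth=24
  lookup 47.18.197.52: bits 001011110001001011000101 walk d0:-→d1:-→d2:-→d3:-→d4:-→d5:-→d6:-→d7:-→d8:-→d9:-→d10:-→d11:-→d12:-→d13:-→d14:-→d15:-→d16:H2→d17:-→d18:-→d19:-→d20:-→d21:-→d22:-→d23:-→d24:H4 -> H4
  + 47.16.0.0/12 (H2) depth=12
  lookup 47.18.48.37: bits 0010111100010010 walk d0:-→d1:-→d2:-→d3:-→d4:-→d5:-→d6:-→d7:-→d8:-→d9:-→d10:-→d11:-→d12:H2→d13:-→d14:-→d15:-→d16:H2 -> H2
  lookup 47.16.0.3: bits 00101111000100 walk d0:-→d1:-→d2:-→d3:-→d4:-→d5:-→d6:-→d7:-→d8:-→d9:-→d10:-→d11:-→d12:H2→d13:-→d14:- -> H2
  lookup 47.18.53.9: bits 0010111100010010 walk d0:-→d1:-→d2:-→d3:-→d4:-→d5:-→d6:-→d7:-→d8:-→d9:-→d10:-→d11:-→d12:H2→d13:-→d14:-→d15:-→d16:H2 -> H2
  lookup 47.18.197.5: bits 001011110001001011000101 walk d0:-→d1:-→d2:-→d3:-→d4:-→d5:-→d6:-→d7:-→d8:-→d9:-→d10:-→d11:-→d12:H2→d13:-→d14:-→d15:-→d16:H2→d17:-→d18:-→d19:-→d20:-→d21:-→d22:-→d23:-→d24:H4 -> H4
  lookup 47.16.7.101: bits 00101111000100 walk d0:-→d1:-→d2:-→d3:-→d4:-→d5:-→d6:-→d7:-→d8:-→d9:-→d10:-→d11:-→d12:H2→d13:-→d14:- -> H2
  lookup 47.18.0.4: bits 0010111100010010 walk d0:-→d1:-→d2:-→d3:-→d4:-→d5:-→d6:-→d7:-→d8:-→d9:-→d10:-→d11:-→d12:H2→d13:-→d14:-→d15:-→d16:H2 -> H2
  + 0.0.0.0/1 (H0) depth=1

== LOOKUPS ==
["H4","H2","H2","H2","H4","H2","H2"]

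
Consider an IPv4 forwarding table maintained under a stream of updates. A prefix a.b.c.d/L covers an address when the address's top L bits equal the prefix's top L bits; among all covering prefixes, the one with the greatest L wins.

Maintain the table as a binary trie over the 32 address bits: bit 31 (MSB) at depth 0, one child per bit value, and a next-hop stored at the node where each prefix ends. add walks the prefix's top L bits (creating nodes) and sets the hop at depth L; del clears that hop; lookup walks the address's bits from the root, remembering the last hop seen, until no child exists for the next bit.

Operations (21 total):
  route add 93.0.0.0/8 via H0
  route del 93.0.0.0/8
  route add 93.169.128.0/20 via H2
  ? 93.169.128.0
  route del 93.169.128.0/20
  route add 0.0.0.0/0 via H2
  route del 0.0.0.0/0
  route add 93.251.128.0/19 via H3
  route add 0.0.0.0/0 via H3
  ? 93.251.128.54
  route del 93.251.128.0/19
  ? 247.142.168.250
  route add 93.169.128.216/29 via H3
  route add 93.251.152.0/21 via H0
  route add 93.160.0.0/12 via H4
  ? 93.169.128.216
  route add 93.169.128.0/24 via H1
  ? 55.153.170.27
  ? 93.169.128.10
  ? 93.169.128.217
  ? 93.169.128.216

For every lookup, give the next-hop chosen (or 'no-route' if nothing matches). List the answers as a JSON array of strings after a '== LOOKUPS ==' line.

Process each operation:
  add 93.0.0.0/8 -> H0 at depth 8
  - 93.0.0.0/8 clear@8
  add 93.169.128.0/20 -> H2 at depth 20
  Q 93.169.128.0: descend 01011101101010011000 ; hops seen [H2] ; pick H2
  - 93.169.128.0/20 clear@20
  add 0.0.0.0/0 -> H2 at depth 0
  - 0.0.0.0/0 clear@0
  add 93.251.128.0/19 -> H3 at depth 19
  add 0.0.0.0/0 -> H3 at depth 0
  Q 93.251.128.54: descend 0101110111111011100 ; hops seen [H3,H3] ; pick H3
  - 93.251.128.0/19 clear@19
  Q 247.142.168.250: descend ε ; hops seen [H3] ; pick H3
  add 93.169.128.216/29 -> H3 at depth 29
  add 93.251.152.0/21 -> H0 at depth 21
  add 93.160.0.0/12 -> H4 at depth 12
  Q 93.169.128.216: descend 01011101101010011000000011011 ; hops seen [H3,H4,H3] ; pick H3
  add 93.169.128.0/24 -> H1 at depth 24
  Q 55.153.170.27: descend 0 ; hops seen [H3] ; pick H3
  Q 93.169.128.10: descend 010111011010100110000000 ; hops seen [H3,H4,H1] ; pick H1
  Q 93.169.128.217: descend 01011101101010011000000011011 ; hops seen [H3,H4,H1,H3] ; pick H3
  Q 93.169.128.216: descend 01011101101010011000000011011 ; hops seen [H3,H4,H1,H3] ; pick H3

== LOOKUPS ==
["H2","H3","H3","H3","H3","H1","H3","H3"]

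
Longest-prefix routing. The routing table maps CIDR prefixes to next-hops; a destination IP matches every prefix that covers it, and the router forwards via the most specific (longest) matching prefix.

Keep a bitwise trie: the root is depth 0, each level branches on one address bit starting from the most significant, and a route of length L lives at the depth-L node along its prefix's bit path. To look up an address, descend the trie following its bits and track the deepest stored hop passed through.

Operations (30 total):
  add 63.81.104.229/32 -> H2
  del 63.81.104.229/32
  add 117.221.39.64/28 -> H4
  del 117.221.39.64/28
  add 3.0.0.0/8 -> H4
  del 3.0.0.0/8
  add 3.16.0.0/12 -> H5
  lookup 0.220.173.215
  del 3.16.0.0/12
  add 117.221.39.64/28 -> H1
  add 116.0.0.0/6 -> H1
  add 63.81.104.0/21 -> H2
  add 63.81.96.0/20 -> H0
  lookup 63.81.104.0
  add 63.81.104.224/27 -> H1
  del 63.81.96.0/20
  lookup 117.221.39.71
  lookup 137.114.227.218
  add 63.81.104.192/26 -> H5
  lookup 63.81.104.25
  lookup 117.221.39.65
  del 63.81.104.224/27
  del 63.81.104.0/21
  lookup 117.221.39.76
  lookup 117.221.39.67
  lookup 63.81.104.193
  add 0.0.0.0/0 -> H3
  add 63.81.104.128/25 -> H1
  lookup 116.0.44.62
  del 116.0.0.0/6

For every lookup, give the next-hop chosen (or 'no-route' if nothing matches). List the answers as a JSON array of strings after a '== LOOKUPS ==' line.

Apply in order:
  add 63.81.104.229/32 -> H2 at depth 32
  - 63.81.104.229/32 clear@32
  add 117.221.39.64/28 -> H4 at depth 28
  - 117.221.39.64/28 clear@28
  add 3.0.0.0/8 -> H4 at depth 8
  - 3.0.0.0/8 clear@8
  add 3.16.0.0/12 -> H5 at depth 12
  ? 0.220.173.215  path d0:-→d1:-→d2:-→d3:-→d4:-→d5:-→d6:-  best=no-route
  - 3.16.0.0/12 clear@12
  add 117.221.39.64/28 -> H1 at depth 28
  add 116.0.0.0/6 -> H1 at depth 6
  add 63.81.104.0/21 -> H2 at depth 21
  add 63.81.96.0/20 -> H0 at depth 20
  ? 63.81.104.0  path d0:-→d1:-→d2:-→d3:-→d4:-→d5:-→d6:-→d7:-→d8:-→d9:-→d10:-→d11:-→d12:-→d13:-→d14:-→d15:-→d16:-→d17:-→d18:-→d19:-→d20:H0→d21:H2→d22:-→d23:-→d24:-  best=H2
  add 63.81.104.224/27 -> H1 at depth 27
  - 63.81.96.0/20 clear@20
  ? 117.221.39.71  path d0:-→d1:-→d2:-→d3:-→d4:-→d5:-→d6:H1→d7:-→d8:-→d9:-→d10:-→d11:-→d12:-→d13:-→d14:-→d15:-→d16:-→d17:-→d18:-→d19:-→d20:-→d21:-→d22:-→d23:-→d24:-→d25:-→d26:-→d27:-→d28:H1  best=H1
  ? 137.114.227.218  path d0:-  best=no-route
  add 63.81.104.192/26 -> H5 at depth 26
  ? 63.81.104.25  path d0:-→d1:-→d2:-→d3:-→d4:-→d5:-→d6:-→d7:-→d8:-→d9:-→d10:-→d11:-→d12:-→d13:-→d14:-→d15:-→d16:-→d17:-→d18:-→d19:-→d20:-→d21:H2→d22:-→d23:-→d24:-  best=H2
  ? 117.221.39.65  path d0:-→d1:-→d2:-→d3:-→d4:-→d5:-→d6:H1→d7:-→d8:-→d9:-→d10:-→d11:-→d12:-→d13:-→d14:-→d15:-→d16:-→d17:-→d18:-→d19:-→d20:-→d21:-→d22:-→d23:-→d24:-→d25:-→d26:-→d27:-→d28:H1  best=H1
  - 63.81.104.224/27 clear@27
  - 63.81.104.0/21 clear@21
  ? 117.221.39.76  path d0:-→d1:-→d2:-→d3:-→d4:-→d5:-→d6:H1→d7:-→d8:-→d9:-→d10:-→d11:-→d12:-→d13:-→d14:-→d15:-→d16:-→d17:-→d18:-→d19:-→d20:-→d21:-→d22:-→d23:-→d24:-→d25:-→d26:-→d27:-→d28:H1  best=H1
  ? 117.221.39.67  path d0:-→d1:-→d2:-→d3:-→d4:-→d5:-→d6:H1→d7:-→d8:-→d9:-→d10:-→d11:-→d12:-→d13:-→d14:-→d15:-→d16:-→d17:-→d18:-→d19:-→d20:-→d21:-→d22:-→d23:-→d24:-→d25:-→d26:-→d27:-→d28:H1  best=H1
  ? 63.81.104.193  path d0:-→d1:-→d2:-→d3:-→d4:-→d5:-→d6:-→d7:-→d8:-→d9:-→d10:-→d11:-→d12:-→d13:-→d14:-→d15:-→d16:-→d17:-→d18:-→d19:-→d20:-→d21:-→d22:-→d23:-→d24:-→d25:-→d26:H5  best=H5
  add 0.0.0.0/0 -> H3 at depth 0
  add 63.81.104.128/25 -> H1 at depth 25
  ? 116.0.44.62  path d0:H3→d1:-→d2:-→d3:-→d4:-→d5:-→d6:H1→d7:-  best=H1
  - 116.0.0.0/6 clear@6

== LOOKUPS ==
["no-route","H2","H1","no-route","H2","H1","H1","H1","H5","H1"]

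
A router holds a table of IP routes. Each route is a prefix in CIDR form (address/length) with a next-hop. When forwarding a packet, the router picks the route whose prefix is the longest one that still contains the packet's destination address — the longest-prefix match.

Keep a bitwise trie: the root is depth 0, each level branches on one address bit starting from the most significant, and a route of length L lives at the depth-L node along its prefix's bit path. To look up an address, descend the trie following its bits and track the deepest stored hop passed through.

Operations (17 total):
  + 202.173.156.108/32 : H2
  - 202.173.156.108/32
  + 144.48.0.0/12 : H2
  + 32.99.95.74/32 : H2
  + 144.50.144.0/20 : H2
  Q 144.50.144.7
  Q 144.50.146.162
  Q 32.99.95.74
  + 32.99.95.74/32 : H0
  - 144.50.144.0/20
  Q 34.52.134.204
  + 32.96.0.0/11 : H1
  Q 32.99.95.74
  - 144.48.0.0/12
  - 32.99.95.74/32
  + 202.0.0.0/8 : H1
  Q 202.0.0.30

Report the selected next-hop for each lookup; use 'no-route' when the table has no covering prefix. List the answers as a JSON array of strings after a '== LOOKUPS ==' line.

Apply in order:
  add 202.173.156.108/32 -> H2 at depth 32
  del 202.173.156.108/32 (clear depth 32)
  add 144.48.0.0/12 -> H2 at depth 12
  add 32.99.95.74/32 -> H2 at depth 32
  add 144.50.144.0/20 -> H2 at depth 20
  Q 144.50.144.7: descend 10010000001100101001 ; hops seen [H2,H2] ; pick H2
  Q 144.50.146.162: descend 10010000001100101001 ; hops seen [H2,H2] ; pick H2
  Q 32.99.95.74: descend 00100000011000110101111101001010 ; hops seen [H2] ; pick H2
  add 32.99.95.74/32 -> H0 at depth 32
  del 144.50.144.0/20 (clear depth 20)
  Q 34.52.134.204: descend 001000 ; hops seen [∅] ; pick no-route
  add 32.96.0.0/11 -> H1 at depth 11
  Q 32.99.95.74: descend 00100000011000110101111101001010 ; hops seen [H1,H0] ; pick H0
  del 144.48.0.0/12 (clear depth 12)
  del 32.99.95.74/32 (clear depth 32)
  add 202.0.0.0/8 -> H1 at depth 8
  Q 202.0.0.30: descend 11001010 ; hops seen [H1] ; pick H1

== LOOKUPS ==
["H2","H2","H2","no-route","H0","H1"]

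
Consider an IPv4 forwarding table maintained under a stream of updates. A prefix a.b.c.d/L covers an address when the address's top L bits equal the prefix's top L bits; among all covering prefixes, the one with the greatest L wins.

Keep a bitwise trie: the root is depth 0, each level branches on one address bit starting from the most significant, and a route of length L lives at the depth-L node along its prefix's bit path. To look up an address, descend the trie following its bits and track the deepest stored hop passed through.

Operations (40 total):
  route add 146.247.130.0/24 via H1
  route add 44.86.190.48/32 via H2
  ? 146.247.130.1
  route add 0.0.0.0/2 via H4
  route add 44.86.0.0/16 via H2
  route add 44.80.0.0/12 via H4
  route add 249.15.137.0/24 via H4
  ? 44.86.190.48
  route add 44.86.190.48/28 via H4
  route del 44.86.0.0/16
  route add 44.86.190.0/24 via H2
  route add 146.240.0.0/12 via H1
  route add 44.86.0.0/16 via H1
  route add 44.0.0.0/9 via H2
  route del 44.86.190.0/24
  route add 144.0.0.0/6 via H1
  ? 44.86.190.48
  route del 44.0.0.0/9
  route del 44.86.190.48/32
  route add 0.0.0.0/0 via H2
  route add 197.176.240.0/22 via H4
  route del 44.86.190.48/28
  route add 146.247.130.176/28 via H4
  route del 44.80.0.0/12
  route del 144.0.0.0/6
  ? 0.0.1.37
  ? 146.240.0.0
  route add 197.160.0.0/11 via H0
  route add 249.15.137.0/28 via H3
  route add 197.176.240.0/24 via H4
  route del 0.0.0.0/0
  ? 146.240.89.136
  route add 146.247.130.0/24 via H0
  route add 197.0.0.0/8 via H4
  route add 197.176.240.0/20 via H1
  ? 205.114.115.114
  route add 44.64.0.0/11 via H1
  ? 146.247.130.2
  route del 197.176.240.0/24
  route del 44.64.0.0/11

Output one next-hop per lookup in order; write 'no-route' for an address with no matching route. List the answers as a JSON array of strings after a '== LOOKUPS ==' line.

Process each operation:
  add 146.247.130.0/24 -> H1 at depth 24
  add 44.86.190.48/32 -> H2 at depth 32
  Q 146.247.130.1: descend 100100101111011110000010 ; hops seen [H1] ; pick H1
  add 0.0.0.0/2 -> H4 at depth 2
  add 44.86.0.0/16 -> H2 at depth 16
  add 44.80.0.0/12 -> H4 at depth 12
  add 249.15.137.0/24 -> H4 at depth 24
  Q 44.86.190.48: descend 00101100010101101011111000110000 ; hops seen [H4,H4,H2,H2] ; pick H2
  add 44.86.190.48/28 -> H4 at depth 28
  - 44.86.0.0/16 clear@16
  add 44.86.190.0/24 -> H2 at depth 24
  add 146.240.0.0/12 -> H1 at depth 12
  add 44.86.0.0/16 -> H1 at depth 16
  add 44.0.0.0/9 -> H2 at depth 9
  - 44.86.190.0/24 clear@24
  add 144.0.0.0/6 -> H1 at depth 6
  Q 44.86.190.48: descend 00101100010101101011111000110000 ; hops seen [H4,H2,H4,H1,H4,H2] ; pick H2
  - 44.0.0.0/9 clear@9
  - 44.86.190.48/32 clear@32
  add 0.0.0.0/0 -> H2 at depth 0
  add 197.176.240.0/22 -> H4 at depth 22
  - 44.86.190.48/28 clear@28
  add 146.247.130.176/28 -> H4 at depth 28
  - 44.80.0.0/12 clear@12
  - 144.0.0.0/6 clear@6
  Q 0.0.1.37: descend 00 ; hops seen [H2,H4] ; pick H4
  Q 146.240.0.0: descend 1001001011110 ; hops seen [H2,H1] ; pick H1
  add 197.160.0.0/11 -> H0 at depth 11
  add 249.15.137.0/28 -> H3 at depth 28
  add 197.176.240.0/24 -> H4 at depth 24
  - 0.0.0.0/0 clear@0
  Q 146.240.89.136: descend 1001001011110 ; hops seen [H1] ; pick H1
  add 146.247.130.0/24 -> H0 at depth 24
  add 197.0.0.0/8 -> H4 at depth 8
  add 197.176.240.0/20 -> H1 at depth 20
  Q 205.114.115.114: descend 1100 ; hops seen [∅] ; pick no-route
  add 44.64.0.0/11 -> H1 at depth 11
  Q 146.247.130.2: descend 100100101111011110000010 ; hops seen [H1,H0] ; pick H0
  - 197.176.240.0/24 clear@24
  - 44.64.0.0/11 clear@11

== LOOKUPS ==
["H1","H2","H2","H4","H1","H1","no-route","H0"]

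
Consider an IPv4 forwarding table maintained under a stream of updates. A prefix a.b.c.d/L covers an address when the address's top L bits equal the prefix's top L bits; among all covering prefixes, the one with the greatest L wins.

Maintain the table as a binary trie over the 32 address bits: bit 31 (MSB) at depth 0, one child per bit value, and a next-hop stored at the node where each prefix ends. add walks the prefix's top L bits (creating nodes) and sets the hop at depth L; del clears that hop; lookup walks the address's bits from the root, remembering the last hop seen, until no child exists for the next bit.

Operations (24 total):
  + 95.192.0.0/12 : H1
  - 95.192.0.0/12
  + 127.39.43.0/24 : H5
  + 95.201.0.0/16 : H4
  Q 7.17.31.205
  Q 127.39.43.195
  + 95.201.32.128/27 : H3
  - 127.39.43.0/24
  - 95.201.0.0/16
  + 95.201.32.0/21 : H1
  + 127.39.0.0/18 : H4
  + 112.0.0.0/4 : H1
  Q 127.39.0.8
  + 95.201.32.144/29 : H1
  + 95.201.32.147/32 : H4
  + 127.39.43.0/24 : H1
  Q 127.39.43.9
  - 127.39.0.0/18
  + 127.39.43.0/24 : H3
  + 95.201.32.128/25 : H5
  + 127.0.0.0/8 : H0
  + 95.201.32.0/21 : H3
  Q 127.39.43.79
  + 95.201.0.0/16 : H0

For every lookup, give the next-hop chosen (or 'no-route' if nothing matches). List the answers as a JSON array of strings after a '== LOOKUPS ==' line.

Trace:
  + 95.192.0.0/12 (H1) depth=12
  del 95.192.0.0/12 (clear depth 12)
  + 127.39.43.0/24 (H5) depth=24
  + 95.201.0.0/16 (H4) depth=16
  Q 7.17.31.205: descend 0 ; hops seen [∅] ; pick no-route
  Q 127.39.43.195: descend 011111110010011100101011 ; hops seen [H5] ; pick H5
  + 95.201.32.128/27 (H3) depth=27
  del 127.39.43.0/24 (clear depth 24)
  del 95.201.0.0/16 (clear depth 16)
  + 95.201.32.0/21 (H1) depth=21
  + 127.39.0.0/18 (H4) depth=18
  + 112.0.0.0/4 (H1) depth=4
  Q 127.39.0.8: descend 011111110010011100 ; hops seen [H1,H4] ; pick H4
  + 95.201.32.144/29 (H1) depth=29
  + 95.201.32.147/32 (H4) depth=32
  + 127.39.43.0/24 (H1) depth=24
  Q 127.39.43.9: descend 011111110010011100101011 ; hops seen [H1,H4,H1] ; pick H1
  del 127.39.0.0/18 (clear depth 18)
  + 127.39.43.0/24 (H3) depth=24
  + 95.201.32.128/25 (H5) depth=25
  + 127.0.0.0/8 (H0) depth=8
  + 95.201.32.0/21 (H3) depth=21
  Q 127.39.43.79: descend 011111110010011100101011 ; hops seen [H1,H0,H3] ; pick H3
  + 95.201.0.0/16 (H0) depth=16

== LOOKUPS ==
["no-route","H5","H4","H1","H3"]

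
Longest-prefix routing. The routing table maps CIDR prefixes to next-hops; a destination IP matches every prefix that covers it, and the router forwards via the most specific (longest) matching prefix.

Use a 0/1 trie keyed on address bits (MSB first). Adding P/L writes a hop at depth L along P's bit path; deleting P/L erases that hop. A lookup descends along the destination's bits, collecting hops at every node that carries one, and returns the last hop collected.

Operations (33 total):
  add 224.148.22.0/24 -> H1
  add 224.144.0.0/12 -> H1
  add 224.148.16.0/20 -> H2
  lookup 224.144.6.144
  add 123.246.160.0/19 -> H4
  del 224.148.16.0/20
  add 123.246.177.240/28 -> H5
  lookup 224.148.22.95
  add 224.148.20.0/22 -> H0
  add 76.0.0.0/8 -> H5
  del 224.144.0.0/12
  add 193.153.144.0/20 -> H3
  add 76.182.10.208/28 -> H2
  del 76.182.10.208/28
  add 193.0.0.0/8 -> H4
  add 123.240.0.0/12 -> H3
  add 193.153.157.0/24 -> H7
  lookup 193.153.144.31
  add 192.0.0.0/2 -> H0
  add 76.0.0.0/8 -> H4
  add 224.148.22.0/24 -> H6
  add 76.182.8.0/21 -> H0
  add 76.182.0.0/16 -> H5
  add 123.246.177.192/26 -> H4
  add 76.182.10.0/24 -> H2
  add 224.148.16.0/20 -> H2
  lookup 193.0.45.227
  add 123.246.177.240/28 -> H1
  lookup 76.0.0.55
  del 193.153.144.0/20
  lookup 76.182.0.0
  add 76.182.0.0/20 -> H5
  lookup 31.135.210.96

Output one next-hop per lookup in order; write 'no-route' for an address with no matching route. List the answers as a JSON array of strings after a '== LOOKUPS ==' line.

Process each operation:
  add 224.148.22.0/24 -> H1 at depth 24
  add 224.144.0.0/12 -> H1 at depth 12
  add 224.148.16.0/20 -> H2 at depth 20
  ? 224.144.6.144  path d0:-→d1:-→d2:-→d3:-→d4:-→d5:-→d6:-→d7:-→d8:-→d9:-→d10:-→d11:-→d12:H1→d13:-  best=H1
  add 123.246.160.0/19 -> H4 at depth 19
  del 224.148.16.0/20 (clear depth 20)
  add 123.246.177.240/28 -> H5 at depth 28
  ? 224.148.22.95  path d0:-→d1:-→d2:-→d3:-→d4:-→d5:-→d6:-→d7:-→d8:-→d9:-→d10:-→d11:-→d12:H1→d13:-→d14:-→d15:-→d16:-→d17:-→d18:-→d19:-→d20:-→d21:-→d22:-→d23:-→d24:H1  best=H1
  add 224.148.20.0/22 -> H0 at depth 22
  add 76.0.0.0/8 -> H5 at depth 8
  del 224.144.0.0/12 (clear depth 12)
  add 193.153.144.0/20 -> H3 at depth 20
  add 76.182.10.208/28 -> H2 at depth 28
  del 76.182.10.208/28 (clear depth 28)
  add 193.0.0.0/8 -> H4 at depth 8
  add 123.240.0.0/12 -> H3 at depth 12
  add 193.153.157.0/24 -> H7 at depth 24
  ? 193.153.144.31  path d0:-→d1:-→d2:-→d3:-→d4:-→d5:-→d6:-→d7:-→d8:H4→d9:-→d10:-→d11:-→d12:-→d13:-→d14:-→d15:-→d16:-→d17:-→d18:-→d19:-→d20:H3  best=H3
  add 192.0.0.0/2 -> H0 at depth 2
  add 76.0.0.0/8 -> H4 at depth 8
  add 224.148.22.0/24 -> H6 at depth 24
  add 76.182.8.0/21 -> H0 at depth 21
  add 76.182.0.0/16 -> H5 at depth 16
  add 123.246.177.192/26 -> H4 at depth 26
  add 76.182.10.0/24 -> H2 at depth 24
  add 224.148.16.0/20 -> H2 at depth 20
  ? 193.0.45.227  path d0:-→d1:-→d2:H0→d3:-→d4:-→d5:-→d6:-→d7:-→d8:H4  best=H4
  add 123.246.177.240/28 -> H1 at depth 28
  ? 76.0.0.55  path d0:-→d1:-→d2:-→d3:-→d4:-→d5:-→d6:-→d7:-→d8:H4  best=H4
  del 193.153.144.0/20 (clear depth 20)
  ? 76.182.0.0  path d0:-→d1:-→d2:-→d3:-→d4:-→d5:-→d6:-→d7:-→d8:H4→d9:-→d10:-→d11:-→d12:-→d13:-→d14:-→d15:-→d16:H5→d17:-→d18:-→d19:-→d20:-  best=H5
  add 76.182.0.0/20 -> H5 at depth 20
  ? 31.135.210.96  path d0:-→d1:-  best=no-route

== LOOKUPS ==
["H1","H1","H3","H4","H4","H5","no-route"]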